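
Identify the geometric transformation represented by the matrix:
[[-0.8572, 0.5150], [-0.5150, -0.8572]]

This matrix represents: rotation by 211° counterclockwise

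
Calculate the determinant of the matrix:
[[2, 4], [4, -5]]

For a 2×2 matrix [[a, b], [c, d]], det = ad - bc
det = (2)(-5) - (4)(4) = -10 - 16 = -26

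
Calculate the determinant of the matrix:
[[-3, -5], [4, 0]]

For a 2×2 matrix [[a, b], [c, d]], det = ad - bc
det = (-3)(0) - (-5)(4) = 0 - -20 = 20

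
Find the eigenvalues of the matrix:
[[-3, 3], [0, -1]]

Characteristic equation: det(A - λI) = 0
λ² - (trace)λ + (det) = 0
trace = -3 + -1 = -4, det = (-3)(-1) - (3)(0) = 3
λ² - (-4)λ + (3) = 0
λ = (-4 ± √((-4)² - 4·(3))) / 2 = (-4 ± √4) / 2
Solving: λ = -3, -1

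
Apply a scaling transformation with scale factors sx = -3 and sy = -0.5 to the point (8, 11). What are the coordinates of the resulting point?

Scaling matrix:
[[-3, 0], [0, -0.50]]
Result: (8 × -3, 11 × -0.5) = (-24, -5.5)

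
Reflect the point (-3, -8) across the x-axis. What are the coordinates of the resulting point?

Reflection across x-axis: (-3, -8) → (-3, 8)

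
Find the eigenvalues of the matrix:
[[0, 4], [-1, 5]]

Characteristic equation: det(A - λI) = 0
λ² - (trace)λ + (det) = 0
trace = 0 + 5 = 5, det = (0)(5) - (4)(-1) = 4
λ² - (5)λ + (4) = 0
λ = (5 ± √((5)² - 4·(4))) / 2 = (5 ± √9) / 2
Solving: λ = 1, 4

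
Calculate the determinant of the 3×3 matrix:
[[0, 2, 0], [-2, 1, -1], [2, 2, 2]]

Expansion along first row:
det = 0·det([[1,-1],[2,2]]) - 2·det([[-2,-1],[2,2]]) + 0·det([[-2,1],[2,2]])
    = 0·(1·2 - -1·2) - 2·(-2·2 - -1·2) + 0·(-2·2 - 1·2)
    = 0·4 - 2·-2 + 0·-6
    = 0 + 4 + 0 = 4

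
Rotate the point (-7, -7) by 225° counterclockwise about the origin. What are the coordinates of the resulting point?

Rotation matrix for 225°: [[cos 225°, -sin 225°], [sin 225°, cos 225°]] ≈ [[-0.707107, 0.707107], [-0.707107, -0.707107]]
[[-0.707107, 0.707107], [-0.707107, -0.707107]] × [-7, -7]ᵀ ≈ [0, 9.8995]ᵀ
Result: (0, 9.8995)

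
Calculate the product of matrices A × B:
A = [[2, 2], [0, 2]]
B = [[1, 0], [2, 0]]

Matrix multiplication:
C[0][0] = 2×1 + 2×2 = 6
C[0][1] = 2×0 + 2×0 = 0
C[1][0] = 0×1 + 2×2 = 4
C[1][1] = 0×0 + 2×0 = 0
Result: [[6, 0], [4, 0]]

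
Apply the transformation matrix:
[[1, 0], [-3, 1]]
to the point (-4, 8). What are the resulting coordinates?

Matrix multiplication:
[[1, 0], [-3, 1]] × [-4, 8]ᵀ
= [(1)(-4) + (0)(8), (-3)(-4) + (1)(8)]ᵀ
= [-4, 20]ᵀ
Result: (-4, 20)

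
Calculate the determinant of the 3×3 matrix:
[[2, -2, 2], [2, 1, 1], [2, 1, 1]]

Expansion along first row:
det = 2·det([[1,1],[1,1]]) - -2·det([[2,1],[2,1]]) + 2·det([[2,1],[2,1]])
    = 2·(1·1 - 1·1) - -2·(2·1 - 1·2) + 2·(2·1 - 1·2)
    = 2·0 - -2·0 + 2·0
    = 0 + 0 + 0 = 0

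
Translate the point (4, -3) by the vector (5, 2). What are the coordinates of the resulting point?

Translation by (5, 2) (homogeneous matrix [[1, 0, 5], [0, 1, 2], [0, 0, 1]]):
x' = 4 + 5 = 9
y' = -3 + 2 = -1
Result: (9, -1)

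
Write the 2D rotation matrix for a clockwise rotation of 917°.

Rotation matrix formula: [[cos θ, -sin θ], [sin θ, cos θ]]
A clockwise rotation by 917° is equivalent to a counterclockwise rotation by -917°.
For θ = -917°:
cos(-917°) = -0.9563
sin(-917°) = 0.2924
Result: [[-0.9563, -0.2924], [0.2924, -0.9563]]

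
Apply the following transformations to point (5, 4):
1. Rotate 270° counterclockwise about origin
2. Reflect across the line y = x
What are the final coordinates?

Step 1: Rotate 270° → (4, -5)
Step 2: Reflect across line y = x → (-5, 4)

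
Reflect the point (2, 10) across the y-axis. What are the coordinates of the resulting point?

Reflection across y-axis: (2, 10) → (-2, 10)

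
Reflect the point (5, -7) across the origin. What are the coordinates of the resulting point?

Reflection across origin: (5, -7) → (-5, 7)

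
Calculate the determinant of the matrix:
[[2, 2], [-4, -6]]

For a 2×2 matrix [[a, b], [c, d]], det = ad - bc
det = (2)(-6) - (2)(-4) = -12 - -8 = -4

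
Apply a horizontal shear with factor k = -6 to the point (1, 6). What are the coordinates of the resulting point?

Shear matrix for horizontal shear with factor k = -6:
[[1, -6], [0, 1]]
Result: (1, 6) → (-35, 6)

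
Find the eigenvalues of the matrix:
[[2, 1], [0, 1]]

Characteristic equation: det(A - λI) = 0
λ² - (trace)λ + (det) = 0
trace = 2 + 1 = 3, det = (2)(1) - (1)(0) = 2
λ² - (3)λ + (2) = 0
λ = (3 ± √((3)² - 4·(2))) / 2 = (3 ± √1) / 2
Solving: λ = 1, 2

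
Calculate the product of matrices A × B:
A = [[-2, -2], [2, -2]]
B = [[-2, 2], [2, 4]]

Matrix multiplication:
C[0][0] = -2×-2 + -2×2 = 0
C[0][1] = -2×2 + -2×4 = -12
C[1][0] = 2×-2 + -2×2 = -8
C[1][1] = 2×2 + -2×4 = -4
Result: [[0, -12], [-8, -4]]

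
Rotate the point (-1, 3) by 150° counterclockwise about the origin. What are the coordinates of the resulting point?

Rotation matrix for 150°: [[cos 150°, -sin 150°], [sin 150°, cos 150°]] ≈ [[-0.866025, -0.500000], [0.500000, -0.866025]]
[[-0.866025, -0.500000], [0.500000, -0.866025]] × [-1, 3]ᵀ ≈ [-0.6340, -3.0981]ᵀ
Result: (-0.6340, -3.0981)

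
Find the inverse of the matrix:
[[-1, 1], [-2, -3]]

For [[a,b],[c,d]], inverse = (1/det)·[[d,-b],[-c,a]]
det = (-1)(-3) - (1)(-2) = 3 - -2 = 5
Inverse = (1/5)·[[-3, -1], [2, -1]]
= [[-3/5, -1/5], [2/5, -1/5]]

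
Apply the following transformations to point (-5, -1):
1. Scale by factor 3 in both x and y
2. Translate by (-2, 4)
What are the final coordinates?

Step 1: Scale (-5, -1) by 3 → (-15, -3)
Step 2: Translate by (-2, 4) → (-17, 1)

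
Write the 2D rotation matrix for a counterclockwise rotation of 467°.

Rotation matrix formula: [[cos θ, -sin θ], [sin θ, cos θ]]
For θ = 467°:
cos(467°) = -0.2924
sin(467°) = 0.9563
Result: [[-0.2924, -0.9563], [0.9563, -0.2924]]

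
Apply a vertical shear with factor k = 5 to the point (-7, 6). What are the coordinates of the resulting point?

Shear matrix for vertical shear with factor k = 5:
[[1, 0], [5, 1]]
Result: (-7, 6) → (-7, -29)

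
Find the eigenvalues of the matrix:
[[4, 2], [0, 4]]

Characteristic equation: det(A - λI) = 0
λ² - (trace)λ + (det) = 0
trace = 4 + 4 = 8, det = (4)(4) - (2)(0) = 16
λ² - (8)λ + (16) = 0
λ = (8 ± √((8)² - 4·(16))) / 2 = (8 ± √0) / 2
Solving: λ = 4, 4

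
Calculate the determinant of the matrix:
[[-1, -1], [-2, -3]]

For a 2×2 matrix [[a, b], [c, d]], det = ad - bc
det = (-1)(-3) - (-1)(-2) = 3 - 2 = 1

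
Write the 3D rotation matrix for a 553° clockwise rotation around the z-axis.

Rotation matrix for clockwise 553° around z-axis:
A clockwise rotation by 553° is a counterclockwise rotation by -553°.
cos(-553°) = -0.9744, sin(-553°) = 0.2250
Result: [[-0.9744, -0.2250, 0], [0.2250, -0.9744, 0], [0, 0, 1]]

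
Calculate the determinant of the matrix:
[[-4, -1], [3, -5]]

For a 2×2 matrix [[a, b], [c, d]], det = ad - bc
det = (-4)(-5) - (-1)(3) = 20 - -3 = 23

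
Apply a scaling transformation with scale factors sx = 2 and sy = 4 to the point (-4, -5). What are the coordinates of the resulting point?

Scaling matrix:
[[2, 0], [0, 4]]
Result: (-4 × 2, -5 × 4) = (-8, -20)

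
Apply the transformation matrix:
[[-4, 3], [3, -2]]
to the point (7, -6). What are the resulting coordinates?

Matrix multiplication:
[[-4, 3], [3, -2]] × [7, -6]ᵀ
= [(-4)(7) + (3)(-6), (3)(7) + (-2)(-6)]ᵀ
= [-46, 33]ᵀ
Result: (-46, 33)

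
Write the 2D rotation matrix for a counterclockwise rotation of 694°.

Rotation matrix formula: [[cos θ, -sin θ], [sin θ, cos θ]]
For θ = 694°:
cos(694°) = 0.8988
sin(694°) = -0.4384
Result: [[0.8988, 0.4384], [-0.4384, 0.8988]]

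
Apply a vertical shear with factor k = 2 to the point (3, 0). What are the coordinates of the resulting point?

Shear matrix for vertical shear with factor k = 2:
[[1, 0], [2, 1]]
Result: (3, 0) → (3, 6)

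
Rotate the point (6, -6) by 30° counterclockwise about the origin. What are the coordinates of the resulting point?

Rotation matrix for 30°: [[cos 30°, -sin 30°], [sin 30°, cos 30°]] ≈ [[0.866025, -0.500000], [0.500000, 0.866025]]
[[0.866025, -0.500000], [0.500000, 0.866025]] × [6, -6]ᵀ ≈ [8.1962, -2.1962]ᵀ
Result: (8.1962, -2.1962)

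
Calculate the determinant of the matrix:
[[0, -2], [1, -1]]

For a 2×2 matrix [[a, b], [c, d]], det = ad - bc
det = (0)(-1) - (-2)(1) = 0 - -2 = 2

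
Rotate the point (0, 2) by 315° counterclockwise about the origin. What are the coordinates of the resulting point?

Rotation matrix for 315°: [[cos 315°, -sin 315°], [sin 315°, cos 315°]] ≈ [[0.707107, 0.707107], [-0.707107, 0.707107]]
[[0.707107, 0.707107], [-0.707107, 0.707107]] × [0, 2]ᵀ ≈ [1.4142, 1.4142]ᵀ
Result: (1.4142, 1.4142)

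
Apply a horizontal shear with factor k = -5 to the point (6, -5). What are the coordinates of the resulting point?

Shear matrix for horizontal shear with factor k = -5:
[[1, -5], [0, 1]]
Result: (6, -5) → (31, -5)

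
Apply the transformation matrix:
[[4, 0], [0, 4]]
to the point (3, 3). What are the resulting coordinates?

Matrix multiplication:
[[4, 0], [0, 4]] × [3, 3]ᵀ
= [(4)(3) + (0)(3), (0)(3) + (4)(3)]ᵀ
= [12, 12]ᵀ
Result: (12, 12)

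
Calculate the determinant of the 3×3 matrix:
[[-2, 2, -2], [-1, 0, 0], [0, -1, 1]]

Expansion along first row:
det = -2·det([[0,0],[-1,1]]) - 2·det([[-1,0],[0,1]]) + -2·det([[-1,0],[0,-1]])
    = -2·(0·1 - 0·-1) - 2·(-1·1 - 0·0) + -2·(-1·-1 - 0·0)
    = -2·0 - 2·-1 + -2·1
    = 0 + 2 + -2 = 0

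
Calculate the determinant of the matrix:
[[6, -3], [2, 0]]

For a 2×2 matrix [[a, b], [c, d]], det = ad - bc
det = (6)(0) - (-3)(2) = 0 - -6 = 6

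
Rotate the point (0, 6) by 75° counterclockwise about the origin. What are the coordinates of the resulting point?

Rotation matrix for 75°: [[cos 75°, -sin 75°], [sin 75°, cos 75°]] ≈ [[0.258819, -0.965926], [0.965926, 0.258819]]
[[0.258819, -0.965926], [0.965926, 0.258819]] × [0, 6]ᵀ ≈ [-5.7956, 1.5529]ᵀ
Result: (-5.7956, 1.5529)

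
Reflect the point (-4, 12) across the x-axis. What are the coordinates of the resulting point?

Reflection across x-axis: (-4, 12) → (-4, -12)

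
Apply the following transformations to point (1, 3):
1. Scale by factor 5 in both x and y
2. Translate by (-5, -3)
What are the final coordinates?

Step 1: Scale (1, 3) by 5 → (5, 15)
Step 2: Translate by (-5, -3) → (0, 12)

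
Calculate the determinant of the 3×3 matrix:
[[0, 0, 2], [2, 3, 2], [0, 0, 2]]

Expansion along first row:
det = 0·det([[3,2],[0,2]]) - 0·det([[2,2],[0,2]]) + 2·det([[2,3],[0,0]])
    = 0·(3·2 - 2·0) - 0·(2·2 - 2·0) + 2·(2·0 - 3·0)
    = 0·6 - 0·4 + 2·0
    = 0 + 0 + 0 = 0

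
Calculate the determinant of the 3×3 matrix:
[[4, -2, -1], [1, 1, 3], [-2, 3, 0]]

Expansion along first row:
det = 4·det([[1,3],[3,0]]) - -2·det([[1,3],[-2,0]]) + -1·det([[1,1],[-2,3]])
    = 4·(1·0 - 3·3) - -2·(1·0 - 3·-2) + -1·(1·3 - 1·-2)
    = 4·-9 - -2·6 + -1·5
    = -36 + 12 + -5 = -29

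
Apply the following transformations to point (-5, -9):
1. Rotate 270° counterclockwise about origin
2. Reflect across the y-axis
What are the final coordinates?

Step 1: Rotate 270° → (-9, 5)
Step 2: Reflect across y-axis → (9, 5)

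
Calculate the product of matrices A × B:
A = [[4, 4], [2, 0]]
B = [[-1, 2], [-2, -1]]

Matrix multiplication:
C[0][0] = 4×-1 + 4×-2 = -12
C[0][1] = 4×2 + 4×-1 = 4
C[1][0] = 2×-1 + 0×-2 = -2
C[1][1] = 2×2 + 0×-1 = 4
Result: [[-12, 4], [-2, 4]]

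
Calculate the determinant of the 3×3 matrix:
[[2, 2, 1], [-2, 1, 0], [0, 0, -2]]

Expansion along first row:
det = 2·det([[1,0],[0,-2]]) - 2·det([[-2,0],[0,-2]]) + 1·det([[-2,1],[0,0]])
    = 2·(1·-2 - 0·0) - 2·(-2·-2 - 0·0) + 1·(-2·0 - 1·0)
    = 2·-2 - 2·4 + 1·0
    = -4 + -8 + 0 = -12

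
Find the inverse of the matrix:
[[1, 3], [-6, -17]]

For [[a,b],[c,d]], inverse = (1/det)·[[d,-b],[-c,a]]
det = (1)(-17) - (3)(-6) = -17 - -18 = 1
Inverse = [[-17, -3], [6, 1]]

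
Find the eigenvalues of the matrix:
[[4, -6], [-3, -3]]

Characteristic equation: det(A - λI) = 0
λ² - (trace)λ + (det) = 0
trace = 4 + -3 = 1, det = (4)(-3) - (-6)(-3) = -30
λ² - (1)λ + (-30) = 0
λ = (1 ± √((1)² - 4·(-30))) / 2 = (1 ± √121) / 2
Solving: λ = -5, 6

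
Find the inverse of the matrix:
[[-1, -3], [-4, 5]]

For [[a,b],[c,d]], inverse = (1/det)·[[d,-b],[-c,a]]
det = (-1)(5) - (-3)(-4) = -5 - 12 = -17
Inverse = (1/-17)·[[5, 3], [4, -1]]
= [[-5/17, -3/17], [-4/17, 1/17]]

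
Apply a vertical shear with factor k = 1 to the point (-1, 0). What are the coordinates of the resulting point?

Shear matrix for vertical shear with factor k = 1:
[[1, 0], [1, 1]]
Result: (-1, 0) → (-1, -1)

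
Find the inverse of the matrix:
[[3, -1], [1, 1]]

For [[a,b],[c,d]], inverse = (1/det)·[[d,-b],[-c,a]]
det = (3)(1) - (-1)(1) = 3 - -1 = 4
Inverse = (1/4)·[[1, 1], [-1, 3]]
= [[1/4, 1/4], [-1/4, 3/4]]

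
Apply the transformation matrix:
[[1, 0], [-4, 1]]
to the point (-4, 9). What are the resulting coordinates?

Matrix multiplication:
[[1, 0], [-4, 1]] × [-4, 9]ᵀ
= [(1)(-4) + (0)(9), (-4)(-4) + (1)(9)]ᵀ
= [-4, 25]ᵀ
Result: (-4, 25)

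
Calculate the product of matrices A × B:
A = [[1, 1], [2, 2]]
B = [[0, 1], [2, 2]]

Matrix multiplication:
C[0][0] = 1×0 + 1×2 = 2
C[0][1] = 1×1 + 1×2 = 3
C[1][0] = 2×0 + 2×2 = 4
C[1][1] = 2×1 + 2×2 = 6
Result: [[2, 3], [4, 6]]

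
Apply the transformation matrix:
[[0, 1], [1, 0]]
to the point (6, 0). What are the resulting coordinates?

Matrix multiplication:
[[0, 1], [1, 0]] × [6, 0]ᵀ
= [(0)(6) + (1)(0), (1)(6) + (0)(0)]ᵀ
= [0, 6]ᵀ
Result: (0, 6)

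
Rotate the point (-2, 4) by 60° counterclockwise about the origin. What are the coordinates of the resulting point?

Rotation matrix for 60°: [[cos 60°, -sin 60°], [sin 60°, cos 60°]] ≈ [[0.500000, -0.866025], [0.866025, 0.500000]]
[[0.500000, -0.866025], [0.866025, 0.500000]] × [-2, 4]ᵀ ≈ [-4.4641, 0.2679]ᵀ
Result: (-4.4641, 0.2679)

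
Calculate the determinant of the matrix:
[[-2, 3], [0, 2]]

For a 2×2 matrix [[a, b], [c, d]], det = ad - bc
det = (-2)(2) - (3)(0) = -4 - 0 = -4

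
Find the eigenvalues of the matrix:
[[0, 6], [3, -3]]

Characteristic equation: det(A - λI) = 0
λ² - (trace)λ + (det) = 0
trace = 0 + -3 = -3, det = (0)(-3) - (6)(3) = -18
λ² - (-3)λ + (-18) = 0
λ = (-3 ± √((-3)² - 4·(-18))) / 2 = (-3 ± √81) / 2
Solving: λ = -6, 3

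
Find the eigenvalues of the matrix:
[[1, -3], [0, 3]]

Characteristic equation: det(A - λI) = 0
λ² - (trace)λ + (det) = 0
trace = 1 + 3 = 4, det = (1)(3) - (-3)(0) = 3
λ² - (4)λ + (3) = 0
λ = (4 ± √((4)² - 4·(3))) / 2 = (4 ± √4) / 2
Solving: λ = 1, 3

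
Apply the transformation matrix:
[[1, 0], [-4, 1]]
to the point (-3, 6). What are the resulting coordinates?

Matrix multiplication:
[[1, 0], [-4, 1]] × [-3, 6]ᵀ
= [(1)(-3) + (0)(6), (-4)(-3) + (1)(6)]ᵀ
= [-3, 18]ᵀ
Result: (-3, 18)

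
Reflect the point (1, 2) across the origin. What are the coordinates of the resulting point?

Reflection across origin: (1, 2) → (-1, -2)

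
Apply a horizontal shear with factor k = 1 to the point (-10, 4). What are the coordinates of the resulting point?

Shear matrix for horizontal shear with factor k = 1:
[[1, 1], [0, 1]]
Result: (-10, 4) → (-6, 4)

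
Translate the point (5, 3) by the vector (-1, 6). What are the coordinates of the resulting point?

Translation by (-1, 6) (homogeneous matrix [[1, 0, -1], [0, 1, 6], [0, 0, 1]]):
x' = 5 + -1 = 4
y' = 3 + 6 = 9
Result: (4, 9)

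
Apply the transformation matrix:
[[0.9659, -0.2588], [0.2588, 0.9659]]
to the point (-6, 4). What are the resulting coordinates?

Matrix multiplication:
[[0.9659, -0.2588], [0.2588, 0.9659]] × [-6, 4]ᵀ
= [(0.9659)(-6) + (-0.2588)(4), (0.2588)(-6) + (0.9659)(4)]ᵀ
= [-6.8306, 2.3108]ᵀ
Result: (-6.8306, 2.3108)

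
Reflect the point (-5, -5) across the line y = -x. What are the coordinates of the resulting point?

Reflection across line y = -x: (-5, -5) → (5, 5)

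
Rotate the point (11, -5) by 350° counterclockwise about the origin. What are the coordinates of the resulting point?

Rotation matrix for 350°: [[cos 350°, -sin 350°], [sin 350°, cos 350°]] ≈ [[0.984808, 0.173648], [-0.173648, 0.984808]]
[[0.984808, 0.173648], [-0.173648, 0.984808]] × [11, -5]ᵀ ≈ [9.9646, -6.8342]ᵀ
Result: (9.9646, -6.8342)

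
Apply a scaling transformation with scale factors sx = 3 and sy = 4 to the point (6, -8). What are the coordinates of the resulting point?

Scaling matrix:
[[3, 0], [0, 4]]
Result: (6 × 3, -8 × 4) = (18, -32)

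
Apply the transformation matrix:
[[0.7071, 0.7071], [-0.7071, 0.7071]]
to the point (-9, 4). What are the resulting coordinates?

Matrix multiplication:
[[0.7071, 0.7071], [-0.7071, 0.7071]] × [-9, 4]ᵀ
= [(0.7071)(-9) + (0.7071)(4), (-0.7071)(-9) + (0.7071)(4)]ᵀ
= [-3.5355, 9.1923]ᵀ
Result: (-3.5355, 9.1923)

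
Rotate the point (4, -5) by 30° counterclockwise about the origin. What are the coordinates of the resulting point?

Rotation matrix for 30°: [[cos 30°, -sin 30°], [sin 30°, cos 30°]] ≈ [[0.866025, -0.500000], [0.500000, 0.866025]]
[[0.866025, -0.500000], [0.500000, 0.866025]] × [4, -5]ᵀ ≈ [5.9641, -2.3301]ᵀ
Result: (5.9641, -2.3301)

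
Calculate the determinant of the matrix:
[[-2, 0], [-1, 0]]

For a 2×2 matrix [[a, b], [c, d]], det = ad - bc
det = (-2)(0) - (0)(-1) = 0 - 0 = 0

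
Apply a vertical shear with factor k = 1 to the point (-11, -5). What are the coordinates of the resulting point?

Shear matrix for vertical shear with factor k = 1:
[[1, 0], [1, 1]]
Result: (-11, -5) → (-11, -16)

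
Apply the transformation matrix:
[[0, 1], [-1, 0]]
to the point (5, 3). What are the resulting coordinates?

Matrix multiplication:
[[0, 1], [-1, 0]] × [5, 3]ᵀ
= [(0)(5) + (1)(3), (-1)(5) + (0)(3)]ᵀ
= [3, -5]ᵀ
Result: (3, -5)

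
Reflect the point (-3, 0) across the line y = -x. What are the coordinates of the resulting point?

Reflection across line y = -x: (-3, 0) → (0, 3)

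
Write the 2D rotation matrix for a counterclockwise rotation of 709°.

Rotation matrix formula: [[cos θ, -sin θ], [sin θ, cos θ]]
For θ = 709°:
cos(709°) = 0.9816
sin(709°) = -0.1908
Result: [[0.9816, 0.1908], [-0.1908, 0.9816]]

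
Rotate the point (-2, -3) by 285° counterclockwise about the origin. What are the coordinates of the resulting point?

Rotation matrix for 285°: [[cos 285°, -sin 285°], [sin 285°, cos 285°]] ≈ [[0.258819, 0.965926], [-0.965926, 0.258819]]
[[0.258819, 0.965926], [-0.965926, 0.258819]] × [-2, -3]ᵀ ≈ [-3.4154, 1.1554]ᵀ
Result: (-3.4154, 1.1554)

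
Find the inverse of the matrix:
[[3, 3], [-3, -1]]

For [[a,b],[c,d]], inverse = (1/det)·[[d,-b],[-c,a]]
det = (3)(-1) - (3)(-3) = -3 - -9 = 6
Inverse = (1/6)·[[-1, -3], [3, 3]]
= [[-1/6, -1/2], [1/2, 1/2]]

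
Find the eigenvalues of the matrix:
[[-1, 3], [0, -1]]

Characteristic equation: det(A - λI) = 0
λ² - (trace)λ + (det) = 0
trace = -1 + -1 = -2, det = (-1)(-1) - (3)(0) = 1
λ² - (-2)λ + (1) = 0
λ = (-2 ± √((-2)² - 4·(1))) / 2 = (-2 ± √0) / 2
Solving: λ = -1, -1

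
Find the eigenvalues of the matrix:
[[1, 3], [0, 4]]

Characteristic equation: det(A - λI) = 0
λ² - (trace)λ + (det) = 0
trace = 1 + 4 = 5, det = (1)(4) - (3)(0) = 4
λ² - (5)λ + (4) = 0
λ = (5 ± √((5)² - 4·(4))) / 2 = (5 ± √9) / 2
Solving: λ = 1, 4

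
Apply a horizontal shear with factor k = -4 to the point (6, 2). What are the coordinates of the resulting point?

Shear matrix for horizontal shear with factor k = -4:
[[1, -4], [0, 1]]
Result: (6, 2) → (-2, 2)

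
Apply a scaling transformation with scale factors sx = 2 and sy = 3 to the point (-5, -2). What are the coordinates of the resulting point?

Scaling matrix:
[[2, 0], [0, 3]]
Result: (-5 × 2, -2 × 3) = (-10, -6)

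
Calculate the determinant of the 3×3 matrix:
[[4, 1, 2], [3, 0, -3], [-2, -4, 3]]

Expansion along first row:
det = 4·det([[0,-3],[-4,3]]) - 1·det([[3,-3],[-2,3]]) + 2·det([[3,0],[-2,-4]])
    = 4·(0·3 - -3·-4) - 1·(3·3 - -3·-2) + 2·(3·-4 - 0·-2)
    = 4·-12 - 1·3 + 2·-12
    = -48 + -3 + -24 = -75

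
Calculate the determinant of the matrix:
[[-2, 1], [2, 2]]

For a 2×2 matrix [[a, b], [c, d]], det = ad - bc
det = (-2)(2) - (1)(2) = -4 - 2 = -6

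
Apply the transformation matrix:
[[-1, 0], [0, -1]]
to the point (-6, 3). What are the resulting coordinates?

Matrix multiplication:
[[-1, 0], [0, -1]] × [-6, 3]ᵀ
= [(-1)(-6) + (0)(3), (0)(-6) + (-1)(3)]ᵀ
= [6, -3]ᵀ
Result: (6, -3)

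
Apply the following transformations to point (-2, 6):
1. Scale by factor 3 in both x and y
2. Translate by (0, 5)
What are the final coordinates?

Step 1: Scale (-2, 6) by 3 → (-6, 18)
Step 2: Translate by (0, 5) → (-6, 23)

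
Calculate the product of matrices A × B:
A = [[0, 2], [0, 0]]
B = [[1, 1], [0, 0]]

Matrix multiplication:
C[0][0] = 0×1 + 2×0 = 0
C[0][1] = 0×1 + 2×0 = 0
C[1][0] = 0×1 + 0×0 = 0
C[1][1] = 0×1 + 0×0 = 0
Result: [[0, 0], [0, 0]]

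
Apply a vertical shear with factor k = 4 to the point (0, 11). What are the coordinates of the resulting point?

Shear matrix for vertical shear with factor k = 4:
[[1, 0], [4, 1]]
Result: (0, 11) → (0, 11)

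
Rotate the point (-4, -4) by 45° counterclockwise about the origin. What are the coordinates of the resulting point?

Rotation matrix for 45°: [[cos 45°, -sin 45°], [sin 45°, cos 45°]] ≈ [[0.707107, -0.707107], [0.707107, 0.707107]]
[[0.707107, -0.707107], [0.707107, 0.707107]] × [-4, -4]ᵀ ≈ [0, -5.6569]ᵀ
Result: (0, -5.6569)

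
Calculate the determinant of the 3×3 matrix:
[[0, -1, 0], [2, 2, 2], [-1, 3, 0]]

Expansion along first row:
det = 0·det([[2,2],[3,0]]) - -1·det([[2,2],[-1,0]]) + 0·det([[2,2],[-1,3]])
    = 0·(2·0 - 2·3) - -1·(2·0 - 2·-1) + 0·(2·3 - 2·-1)
    = 0·-6 - -1·2 + 0·8
    = 0 + 2 + 0 = 2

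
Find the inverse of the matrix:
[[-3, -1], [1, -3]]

For [[a,b],[c,d]], inverse = (1/det)·[[d,-b],[-c,a]]
det = (-3)(-3) - (-1)(1) = 9 - -1 = 10
Inverse = (1/10)·[[-3, 1], [-1, -3]]
= [[-3/10, 1/10], [-1/10, -3/10]]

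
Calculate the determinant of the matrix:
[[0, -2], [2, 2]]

For a 2×2 matrix [[a, b], [c, d]], det = ad - bc
det = (0)(2) - (-2)(2) = 0 - -4 = 4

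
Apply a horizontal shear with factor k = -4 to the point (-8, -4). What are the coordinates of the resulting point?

Shear matrix for horizontal shear with factor k = -4:
[[1, -4], [0, 1]]
Result: (-8, -4) → (8, -4)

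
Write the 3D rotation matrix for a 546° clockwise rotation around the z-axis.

Rotation matrix for clockwise 546° around z-axis:
A clockwise rotation by 546° is a counterclockwise rotation by -546°.
cos(-546°) = -0.9945, sin(-546°) = 0.1045
Result: [[-0.9945, -0.1045, 0], [0.1045, -0.9945, 0], [0, 0, 1]]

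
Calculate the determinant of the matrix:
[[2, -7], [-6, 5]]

For a 2×2 matrix [[a, b], [c, d]], det = ad - bc
det = (2)(5) - (-7)(-6) = 10 - 42 = -32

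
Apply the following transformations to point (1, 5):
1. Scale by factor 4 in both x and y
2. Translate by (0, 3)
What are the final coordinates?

Step 1: Scale (1, 5) by 4 → (4, 20)
Step 2: Translate by (0, 3) → (4, 23)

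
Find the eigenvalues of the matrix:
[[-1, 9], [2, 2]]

Characteristic equation: det(A - λI) = 0
λ² - (trace)λ + (det) = 0
trace = -1 + 2 = 1, det = (-1)(2) - (9)(2) = -20
λ² - (1)λ + (-20) = 0
λ = (1 ± √((1)² - 4·(-20))) / 2 = (1 ± √81) / 2
Solving: λ = -4, 5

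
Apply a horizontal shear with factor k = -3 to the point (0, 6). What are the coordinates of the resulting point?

Shear matrix for horizontal shear with factor k = -3:
[[1, -3], [0, 1]]
Result: (0, 6) → (-18, 6)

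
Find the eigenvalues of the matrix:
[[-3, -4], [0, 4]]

Characteristic equation: det(A - λI) = 0
λ² - (trace)λ + (det) = 0
trace = -3 + 4 = 1, det = (-3)(4) - (-4)(0) = -12
λ² - (1)λ + (-12) = 0
λ = (1 ± √((1)² - 4·(-12))) / 2 = (1 ± √49) / 2
Solving: λ = -3, 4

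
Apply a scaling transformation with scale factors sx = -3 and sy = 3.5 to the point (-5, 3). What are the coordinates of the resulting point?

Scaling matrix:
[[-3, 0], [0, 3.50]]
Result: (-5 × -3, 3 × 3.5) = (15, 10.5)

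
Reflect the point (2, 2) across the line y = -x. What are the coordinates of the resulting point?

Reflection across line y = -x: (2, 2) → (-2, -2)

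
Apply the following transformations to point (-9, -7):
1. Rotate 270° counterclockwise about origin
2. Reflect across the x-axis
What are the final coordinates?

Step 1: Rotate 270° → (-7, 9)
Step 2: Reflect across x-axis → (-7, -9)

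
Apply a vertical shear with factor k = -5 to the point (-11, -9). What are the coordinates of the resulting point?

Shear matrix for vertical shear with factor k = -5:
[[1, 0], [-5, 1]]
Result: (-11, -9) → (-11, 46)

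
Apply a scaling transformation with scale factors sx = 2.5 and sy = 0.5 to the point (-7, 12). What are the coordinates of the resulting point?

Scaling matrix:
[[2.50, 0], [0, 0.50]]
Result: (-7 × 2.5, 12 × 0.5) = (-17.5, 6)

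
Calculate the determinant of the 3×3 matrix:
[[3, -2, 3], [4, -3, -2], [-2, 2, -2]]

Expansion along first row:
det = 3·det([[-3,-2],[2,-2]]) - -2·det([[4,-2],[-2,-2]]) + 3·det([[4,-3],[-2,2]])
    = 3·(-3·-2 - -2·2) - -2·(4·-2 - -2·-2) + 3·(4·2 - -3·-2)
    = 3·10 - -2·-12 + 3·2
    = 30 + -24 + 6 = 12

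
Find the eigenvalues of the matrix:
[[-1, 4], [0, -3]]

Characteristic equation: det(A - λI) = 0
λ² - (trace)λ + (det) = 0
trace = -1 + -3 = -4, det = (-1)(-3) - (4)(0) = 3
λ² - (-4)λ + (3) = 0
λ = (-4 ± √((-4)² - 4·(3))) / 2 = (-4 ± √4) / 2
Solving: λ = -3, -1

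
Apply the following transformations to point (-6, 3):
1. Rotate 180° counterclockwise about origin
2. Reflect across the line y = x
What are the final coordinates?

Step 1: Rotate 180° → (6, -3)
Step 2: Reflect across line y = x → (-3, 6)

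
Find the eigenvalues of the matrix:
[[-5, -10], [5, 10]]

Characteristic equation: det(A - λI) = 0
λ² - (trace)λ + (det) = 0
trace = -5 + 10 = 5, det = (-5)(10) - (-10)(5) = 0
λ² - (5)λ + (0) = 0
λ = (5 ± √((5)² - 4·(0))) / 2 = (5 ± √25) / 2
Solving: λ = 0, 5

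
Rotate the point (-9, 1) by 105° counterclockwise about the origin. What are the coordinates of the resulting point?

Rotation matrix for 105°: [[cos 105°, -sin 105°], [sin 105°, cos 105°]] ≈ [[-0.258819, -0.965926], [0.965926, -0.258819]]
[[-0.258819, -0.965926], [0.965926, -0.258819]] × [-9, 1]ᵀ ≈ [1.3634, -8.9522]ᵀ
Result: (1.3634, -8.9522)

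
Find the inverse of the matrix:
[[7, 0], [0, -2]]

For [[a,b],[c,d]], inverse = (1/det)·[[d,-b],[-c,a]]
det = (7)(-2) - (0)(0) = -14 - 0 = -14
Inverse = (1/-14)·[[-2, 0], [0, 7]]
= [[1/7, 0], [0, -1/2]]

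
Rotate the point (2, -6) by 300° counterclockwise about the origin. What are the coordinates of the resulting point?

Rotation matrix for 300°: [[cos 300°, -sin 300°], [sin 300°, cos 300°]] ≈ [[0.500000, 0.866025], [-0.866025, 0.500000]]
[[0.500000, 0.866025], [-0.866025, 0.500000]] × [2, -6]ᵀ ≈ [-4.1962, -4.7321]ᵀ
Result: (-4.1962, -4.7321)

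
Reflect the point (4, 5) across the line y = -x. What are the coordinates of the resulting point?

Reflection across line y = -x: (4, 5) → (-5, -4)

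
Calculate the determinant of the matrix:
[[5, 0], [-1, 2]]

For a 2×2 matrix [[a, b], [c, d]], det = ad - bc
det = (5)(2) - (0)(-1) = 10 - 0 = 10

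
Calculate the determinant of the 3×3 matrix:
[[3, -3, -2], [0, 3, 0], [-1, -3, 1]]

Expansion along first row:
det = 3·det([[3,0],[-3,1]]) - -3·det([[0,0],[-1,1]]) + -2·det([[0,3],[-1,-3]])
    = 3·(3·1 - 0·-3) - -3·(0·1 - 0·-1) + -2·(0·-3 - 3·-1)
    = 3·3 - -3·0 + -2·3
    = 9 + 0 + -6 = 3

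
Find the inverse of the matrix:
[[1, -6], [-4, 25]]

For [[a,b],[c,d]], inverse = (1/det)·[[d,-b],[-c,a]]
det = (1)(25) - (-6)(-4) = 25 - 24 = 1
Inverse = [[25, 6], [4, 1]]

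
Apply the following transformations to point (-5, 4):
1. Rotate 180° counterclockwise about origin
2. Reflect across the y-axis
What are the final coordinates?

Step 1: Rotate 180° → (5, -4)
Step 2: Reflect across y-axis → (-5, -4)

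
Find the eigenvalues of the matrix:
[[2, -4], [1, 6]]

Characteristic equation: det(A - λI) = 0
λ² - (trace)λ + (det) = 0
trace = 2 + 6 = 8, det = (2)(6) - (-4)(1) = 16
λ² - (8)λ + (16) = 0
λ = (8 ± √((8)² - 4·(16))) / 2 = (8 ± √0) / 2
Solving: λ = 4, 4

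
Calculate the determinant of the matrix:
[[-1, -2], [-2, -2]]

For a 2×2 matrix [[a, b], [c, d]], det = ad - bc
det = (-1)(-2) - (-2)(-2) = 2 - 4 = -2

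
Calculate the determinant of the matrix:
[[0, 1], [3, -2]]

For a 2×2 matrix [[a, b], [c, d]], det = ad - bc
det = (0)(-2) - (1)(3) = 0 - 3 = -3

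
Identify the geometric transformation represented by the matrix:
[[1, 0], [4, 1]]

This matrix represents: vertical shear with factor 4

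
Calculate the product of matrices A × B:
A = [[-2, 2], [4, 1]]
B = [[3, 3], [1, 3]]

Matrix multiplication:
C[0][0] = -2×3 + 2×1 = -4
C[0][1] = -2×3 + 2×3 = 0
C[1][0] = 4×3 + 1×1 = 13
C[1][1] = 4×3 + 1×3 = 15
Result: [[-4, 0], [13, 15]]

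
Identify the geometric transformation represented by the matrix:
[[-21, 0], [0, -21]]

This matrix represents: uniform scaling by factor -21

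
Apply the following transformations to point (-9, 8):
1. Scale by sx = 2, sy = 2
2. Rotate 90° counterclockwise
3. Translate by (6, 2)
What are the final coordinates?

Step 1: Scale → (-18, 16)
Step 2: Rotate 90° → (-16, -18)
Step 3: Translate → (-10, -16)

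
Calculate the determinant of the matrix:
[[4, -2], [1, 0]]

For a 2×2 matrix [[a, b], [c, d]], det = ad - bc
det = (4)(0) - (-2)(1) = 0 - -2 = 2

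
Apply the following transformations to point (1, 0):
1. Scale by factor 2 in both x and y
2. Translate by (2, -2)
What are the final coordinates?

Step 1: Scale (1, 0) by 2 → (2, 0)
Step 2: Translate by (2, -2) → (4, -2)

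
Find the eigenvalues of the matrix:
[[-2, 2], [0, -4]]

Characteristic equation: det(A - λI) = 0
λ² - (trace)λ + (det) = 0
trace = -2 + -4 = -6, det = (-2)(-4) - (2)(0) = 8
λ² - (-6)λ + (8) = 0
λ = (-6 ± √((-6)² - 4·(8))) / 2 = (-6 ± √4) / 2
Solving: λ = -4, -2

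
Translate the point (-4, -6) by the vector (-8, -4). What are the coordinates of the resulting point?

Translation by (-8, -4) (homogeneous matrix [[1, 0, -8], [0, 1, -4], [0, 0, 1]]):
x' = -4 + -8 = -12
y' = -6 + -4 = -10
Result: (-12, -10)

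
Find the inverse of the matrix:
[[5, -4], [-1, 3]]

For [[a,b],[c,d]], inverse = (1/det)·[[d,-b],[-c,a]]
det = (5)(3) - (-4)(-1) = 15 - 4 = 11
Inverse = (1/11)·[[3, 4], [1, 5]]
= [[3/11, 4/11], [1/11, 5/11]]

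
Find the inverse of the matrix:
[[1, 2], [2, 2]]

For [[a,b],[c,d]], inverse = (1/det)·[[d,-b],[-c,a]]
det = (1)(2) - (2)(2) = 2 - 4 = -2
Inverse = (1/-2)·[[2, -2], [-2, 1]]
= [[-1, 1], [1, -1/2]]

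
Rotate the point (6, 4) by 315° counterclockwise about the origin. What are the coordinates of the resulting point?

Rotation matrix for 315°: [[cos 315°, -sin 315°], [sin 315°, cos 315°]] ≈ [[0.707107, 0.707107], [-0.707107, 0.707107]]
[[0.707107, 0.707107], [-0.707107, 0.707107]] × [6, 4]ᵀ ≈ [7.0711, -1.4142]ᵀ
Result: (7.0711, -1.4142)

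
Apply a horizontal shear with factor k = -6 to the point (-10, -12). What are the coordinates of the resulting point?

Shear matrix for horizontal shear with factor k = -6:
[[1, -6], [0, 1]]
Result: (-10, -12) → (62, -12)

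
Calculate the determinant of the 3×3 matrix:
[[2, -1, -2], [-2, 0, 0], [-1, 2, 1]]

Expansion along first row:
det = 2·det([[0,0],[2,1]]) - -1·det([[-2,0],[-1,1]]) + -2·det([[-2,0],[-1,2]])
    = 2·(0·1 - 0·2) - -1·(-2·1 - 0·-1) + -2·(-2·2 - 0·-1)
    = 2·0 - -1·-2 + -2·-4
    = 0 + -2 + 8 = 6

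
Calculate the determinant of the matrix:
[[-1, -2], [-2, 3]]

For a 2×2 matrix [[a, b], [c, d]], det = ad - bc
det = (-1)(3) - (-2)(-2) = -3 - 4 = -7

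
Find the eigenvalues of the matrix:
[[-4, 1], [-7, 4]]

Characteristic equation: det(A - λI) = 0
λ² - (trace)λ + (det) = 0
trace = -4 + 4 = 0, det = (-4)(4) - (1)(-7) = -9
λ² - (0)λ + (-9) = 0
λ = (0 ± √((0)² - 4·(-9))) / 2 = (0 ± √36) / 2
Solving: λ = -3, 3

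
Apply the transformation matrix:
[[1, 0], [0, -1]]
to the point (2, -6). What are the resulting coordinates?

Matrix multiplication:
[[1, 0], [0, -1]] × [2, -6]ᵀ
= [(1)(2) + (0)(-6), (0)(2) + (-1)(-6)]ᵀ
= [2, 6]ᵀ
Result: (2, 6)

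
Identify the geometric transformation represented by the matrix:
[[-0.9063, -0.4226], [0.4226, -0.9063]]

This matrix represents: rotation by 155° counterclockwise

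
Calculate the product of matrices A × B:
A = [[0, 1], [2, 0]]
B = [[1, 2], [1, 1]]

Matrix multiplication:
C[0][0] = 0×1 + 1×1 = 1
C[0][1] = 0×2 + 1×1 = 1
C[1][0] = 2×1 + 0×1 = 2
C[1][1] = 2×2 + 0×1 = 4
Result: [[1, 1], [2, 4]]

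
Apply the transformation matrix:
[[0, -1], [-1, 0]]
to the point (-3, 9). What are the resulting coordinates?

Matrix multiplication:
[[0, -1], [-1, 0]] × [-3, 9]ᵀ
= [(0)(-3) + (-1)(9), (-1)(-3) + (0)(9)]ᵀ
= [-9, 3]ᵀ
Result: (-9, 3)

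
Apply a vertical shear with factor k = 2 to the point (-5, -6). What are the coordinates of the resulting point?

Shear matrix for vertical shear with factor k = 2:
[[1, 0], [2, 1]]
Result: (-5, -6) → (-5, -16)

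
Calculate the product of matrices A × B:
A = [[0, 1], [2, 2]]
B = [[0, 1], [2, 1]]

Matrix multiplication:
C[0][0] = 0×0 + 1×2 = 2
C[0][1] = 0×1 + 1×1 = 1
C[1][0] = 2×0 + 2×2 = 4
C[1][1] = 2×1 + 2×1 = 4
Result: [[2, 1], [4, 4]]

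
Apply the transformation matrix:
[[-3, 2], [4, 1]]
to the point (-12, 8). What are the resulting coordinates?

Matrix multiplication:
[[-3, 2], [4, 1]] × [-12, 8]ᵀ
= [(-3)(-12) + (2)(8), (4)(-12) + (1)(8)]ᵀ
= [52, -40]ᵀ
Result: (52, -40)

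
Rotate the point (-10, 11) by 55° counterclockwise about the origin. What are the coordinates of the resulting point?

Rotation matrix for 55°: [[cos 55°, -sin 55°], [sin 55°, cos 55°]] ≈ [[0.573576, -0.819152], [0.819152, 0.573576]]
[[0.573576, -0.819152], [0.819152, 0.573576]] × [-10, 11]ᵀ ≈ [-14.7464, -1.8822]ᵀ
Result: (-14.7464, -1.8822)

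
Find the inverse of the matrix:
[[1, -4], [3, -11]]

For [[a,b],[c,d]], inverse = (1/det)·[[d,-b],[-c,a]]
det = (1)(-11) - (-4)(3) = -11 - -12 = 1
Inverse = [[-11, 4], [-3, 1]]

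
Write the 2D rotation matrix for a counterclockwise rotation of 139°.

Rotation matrix formula: [[cos θ, -sin θ], [sin θ, cos θ]]
For θ = 139°:
cos(139°) = -0.7547
sin(139°) = 0.6561
Result: [[-0.7547, -0.6561], [0.6561, -0.7547]]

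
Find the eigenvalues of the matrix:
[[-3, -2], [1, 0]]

Characteristic equation: det(A - λI) = 0
λ² - (trace)λ + (det) = 0
trace = -3 + 0 = -3, det = (-3)(0) - (-2)(1) = 2
λ² - (-3)λ + (2) = 0
λ = (-3 ± √((-3)² - 4·(2))) / 2 = (-3 ± √1) / 2
Solving: λ = -2, -1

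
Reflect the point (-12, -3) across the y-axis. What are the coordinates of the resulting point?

Reflection across y-axis: (-12, -3) → (12, -3)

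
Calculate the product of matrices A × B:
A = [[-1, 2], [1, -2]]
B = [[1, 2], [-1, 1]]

Matrix multiplication:
C[0][0] = -1×1 + 2×-1 = -3
C[0][1] = -1×2 + 2×1 = 0
C[1][0] = 1×1 + -2×-1 = 3
C[1][1] = 1×2 + -2×1 = 0
Result: [[-3, 0], [3, 0]]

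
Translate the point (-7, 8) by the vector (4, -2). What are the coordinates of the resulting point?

Translation by (4, -2) (homogeneous matrix [[1, 0, 4], [0, 1, -2], [0, 0, 1]]):
x' = -7 + 4 = -3
y' = 8 + -2 = 6
Result: (-3, 6)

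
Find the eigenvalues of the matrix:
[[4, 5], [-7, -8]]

Characteristic equation: det(A - λI) = 0
λ² - (trace)λ + (det) = 0
trace = 4 + -8 = -4, det = (4)(-8) - (5)(-7) = 3
λ² - (-4)λ + (3) = 0
λ = (-4 ± √((-4)² - 4·(3))) / 2 = (-4 ± √4) / 2
Solving: λ = -3, -1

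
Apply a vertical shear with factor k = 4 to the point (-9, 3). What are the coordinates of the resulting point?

Shear matrix for vertical shear with factor k = 4:
[[1, 0], [4, 1]]
Result: (-9, 3) → (-9, -33)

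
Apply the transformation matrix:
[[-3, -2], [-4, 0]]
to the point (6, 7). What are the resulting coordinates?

Matrix multiplication:
[[-3, -2], [-4, 0]] × [6, 7]ᵀ
= [(-3)(6) + (-2)(7), (-4)(6) + (0)(7)]ᵀ
= [-32, -24]ᵀ
Result: (-32, -24)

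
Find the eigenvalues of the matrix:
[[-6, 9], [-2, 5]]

Characteristic equation: det(A - λI) = 0
λ² - (trace)λ + (det) = 0
trace = -6 + 5 = -1, det = (-6)(5) - (9)(-2) = -12
λ² - (-1)λ + (-12) = 0
λ = (-1 ± √((-1)² - 4·(-12))) / 2 = (-1 ± √49) / 2
Solving: λ = -4, 3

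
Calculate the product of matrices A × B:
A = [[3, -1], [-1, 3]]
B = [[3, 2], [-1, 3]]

Matrix multiplication:
C[0][0] = 3×3 + -1×-1 = 10
C[0][1] = 3×2 + -1×3 = 3
C[1][0] = -1×3 + 3×-1 = -6
C[1][1] = -1×2 + 3×3 = 7
Result: [[10, 3], [-6, 7]]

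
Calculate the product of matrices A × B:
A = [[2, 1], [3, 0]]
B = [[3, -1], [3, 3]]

Matrix multiplication:
C[0][0] = 2×3 + 1×3 = 9
C[0][1] = 2×-1 + 1×3 = 1
C[1][0] = 3×3 + 0×3 = 9
C[1][1] = 3×-1 + 0×3 = -3
Result: [[9, 1], [9, -3]]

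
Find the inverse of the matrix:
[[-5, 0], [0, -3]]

For [[a,b],[c,d]], inverse = (1/det)·[[d,-b],[-c,a]]
det = (-5)(-3) - (0)(0) = 15 - 0 = 15
Inverse = (1/15)·[[-3, 0], [0, -5]]
= [[-1/5, 0], [0, -1/3]]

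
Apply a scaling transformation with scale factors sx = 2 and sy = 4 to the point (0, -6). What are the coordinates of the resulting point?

Scaling matrix:
[[2, 0], [0, 4]]
Result: (0 × 2, -6 × 4) = (0, -24)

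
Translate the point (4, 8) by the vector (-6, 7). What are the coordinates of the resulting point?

Translation by (-6, 7) (homogeneous matrix [[1, 0, -6], [0, 1, 7], [0, 0, 1]]):
x' = 4 + -6 = -2
y' = 8 + 7 = 15
Result: (-2, 15)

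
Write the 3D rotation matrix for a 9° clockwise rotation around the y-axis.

Rotation matrix for clockwise 9° around y-axis:
A clockwise rotation by 9° is a counterclockwise rotation by -9°.
cos(-9°) = 0.9877, sin(-9°) = -0.1564
Result: [[0.9877, 0, -0.1564], [0, 1, 0], [0.1564, 0, 0.9877]]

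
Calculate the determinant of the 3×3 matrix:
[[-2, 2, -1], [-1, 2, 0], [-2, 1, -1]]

Expansion along first row:
det = -2·det([[2,0],[1,-1]]) - 2·det([[-1,0],[-2,-1]]) + -1·det([[-1,2],[-2,1]])
    = -2·(2·-1 - 0·1) - 2·(-1·-1 - 0·-2) + -1·(-1·1 - 2·-2)
    = -2·-2 - 2·1 + -1·3
    = 4 + -2 + -3 = -1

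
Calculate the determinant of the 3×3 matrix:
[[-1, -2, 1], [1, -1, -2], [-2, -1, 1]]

Expansion along first row:
det = -1·det([[-1,-2],[-1,1]]) - -2·det([[1,-2],[-2,1]]) + 1·det([[1,-1],[-2,-1]])
    = -1·(-1·1 - -2·-1) - -2·(1·1 - -2·-2) + 1·(1·-1 - -1·-2)
    = -1·-3 - -2·-3 + 1·-3
    = 3 + -6 + -3 = -6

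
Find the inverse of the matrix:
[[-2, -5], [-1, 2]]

For [[a,b],[c,d]], inverse = (1/det)·[[d,-b],[-c,a]]
det = (-2)(2) - (-5)(-1) = -4 - 5 = -9
Inverse = (1/-9)·[[2, 5], [1, -2]]
= [[-2/9, -5/9], [-1/9, 2/9]]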